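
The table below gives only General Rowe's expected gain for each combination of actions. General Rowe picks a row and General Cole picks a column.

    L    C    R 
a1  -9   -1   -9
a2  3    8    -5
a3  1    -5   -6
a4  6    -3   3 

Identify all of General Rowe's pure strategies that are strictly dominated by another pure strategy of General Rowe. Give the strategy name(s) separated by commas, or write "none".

a1: dominated, since a2 does at least as well everywhere (L: 3>-9, C: 8>-1, R: -5>-9).
a2 is not dominated — it holds its own against a1 at L (3>-9); a3 at L (3>1); a4 at C (8>-3).
a3 is strictly dominated by a2 (L: 3>1, C: 8>-5, R: -5>-6).
a4 is not dominated — it holds its own against a1 at L (6>-9); a2 at L (6>3); a3 at L (6>1).

a1, a3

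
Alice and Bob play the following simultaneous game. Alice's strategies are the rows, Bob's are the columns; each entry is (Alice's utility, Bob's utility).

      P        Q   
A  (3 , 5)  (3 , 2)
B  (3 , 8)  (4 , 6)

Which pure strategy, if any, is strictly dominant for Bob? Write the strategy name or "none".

P

P vs Q: A: 5>2, B: 8>6.
P strictly beats every other strategy against every opponent action, so it is strictly dominant.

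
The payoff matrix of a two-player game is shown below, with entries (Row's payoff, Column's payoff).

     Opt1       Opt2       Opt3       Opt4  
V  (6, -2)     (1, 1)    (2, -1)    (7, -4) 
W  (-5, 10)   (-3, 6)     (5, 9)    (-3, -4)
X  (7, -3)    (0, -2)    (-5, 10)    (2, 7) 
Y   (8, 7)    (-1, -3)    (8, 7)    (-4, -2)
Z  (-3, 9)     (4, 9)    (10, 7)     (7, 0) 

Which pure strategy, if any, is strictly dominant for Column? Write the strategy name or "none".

none

Opt1 fails to dominate Opt2 at V (-2<1).
Opt2 fails to dominate Opt1 at W (6<10).
Opt3 fails to dominate Opt1 at W (9<10).
Opt4 fails to dominate Opt1 at V (-4<-2).
No single strategy dominates all the others.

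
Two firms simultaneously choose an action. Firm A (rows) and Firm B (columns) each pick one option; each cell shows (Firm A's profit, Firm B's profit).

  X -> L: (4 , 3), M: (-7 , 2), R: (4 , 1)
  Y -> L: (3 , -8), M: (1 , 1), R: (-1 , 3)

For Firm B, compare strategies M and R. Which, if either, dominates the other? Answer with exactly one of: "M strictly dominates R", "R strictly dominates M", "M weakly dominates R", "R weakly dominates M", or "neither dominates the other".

Compare M to R across each choice by Firm A: X: 2>1, Y: 1<3.
M does better at X but worse at Y; neither strategy dominates the other.

neither dominates the other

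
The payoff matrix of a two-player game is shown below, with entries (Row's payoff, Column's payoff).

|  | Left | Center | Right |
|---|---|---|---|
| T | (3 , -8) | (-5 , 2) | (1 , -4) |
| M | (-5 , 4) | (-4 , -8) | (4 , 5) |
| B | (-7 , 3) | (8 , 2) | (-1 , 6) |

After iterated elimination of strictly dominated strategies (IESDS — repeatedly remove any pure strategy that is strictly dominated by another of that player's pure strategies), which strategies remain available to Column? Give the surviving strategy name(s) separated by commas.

Column Left is eliminated: Right beats it against every remaining row (T: -4>-8, M: 5>4, B: 6>3).
Row's strategy T is strictly dominated by M (Center: -4>-5, Right: 4>1) and is removed.
Column Center is eliminated: Right beats it against every remaining row (M: 5>-8, B: 6>2).
Row's strategy B is strictly dominated by M (Right: 4>-1) and is removed.
Among the remaining strategies, none is strictly dominated by another pure strategy of the same player, so the elimination stops.
Surviving strategies — Row: {M}; Column: {Right}.

Right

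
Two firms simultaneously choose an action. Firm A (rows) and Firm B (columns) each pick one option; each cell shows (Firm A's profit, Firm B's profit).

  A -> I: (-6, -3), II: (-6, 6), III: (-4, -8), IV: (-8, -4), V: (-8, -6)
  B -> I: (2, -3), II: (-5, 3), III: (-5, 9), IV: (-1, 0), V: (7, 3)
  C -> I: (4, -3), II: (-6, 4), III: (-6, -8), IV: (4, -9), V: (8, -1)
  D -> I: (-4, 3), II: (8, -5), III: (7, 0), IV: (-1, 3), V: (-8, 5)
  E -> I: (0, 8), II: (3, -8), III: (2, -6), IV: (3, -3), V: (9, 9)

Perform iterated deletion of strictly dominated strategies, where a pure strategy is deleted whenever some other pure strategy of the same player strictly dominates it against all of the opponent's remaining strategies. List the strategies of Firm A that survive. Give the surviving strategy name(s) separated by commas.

E

Row A is eliminated: E beats it against every remaining column (I: 0>-6, II: 3>-6, III: 2>-4, IV: 3>-8, V: 9>-8).
Firm B's strategy I is strictly dominated by V (B: 3>-3, C: -1>-3, D: 5>3, E: 9>8) and is removed.
Row B is eliminated: E beats it against every remaining column (II: 3>-5, III: 2>-5, IV: 3>-1, V: 9>7).
Firm B's strategy III is strictly dominated by V (C: -1>-8, D: 5>0, E: 9>-6) and is removed.
Column IV is eliminated: V beats it against every remaining row (C: -1>-9, D: 5>3, E: 9>-3).
Row C is eliminated: E beats it against every remaining column (II: 3>-6, V: 9>8).
For Firm B, V strictly dominates II on the remaining rows (D: 5>-5, E: 9>-8); eliminate II.
For Firm A, E strictly dominates D on the remaining columns (V: 9>-8); eliminate D.
Among the remaining strategies, none is strictly dominated by another pure strategy of the same player, so the elimination stops.
Surviving strategies — Firm A: {E}; Firm B: {V}.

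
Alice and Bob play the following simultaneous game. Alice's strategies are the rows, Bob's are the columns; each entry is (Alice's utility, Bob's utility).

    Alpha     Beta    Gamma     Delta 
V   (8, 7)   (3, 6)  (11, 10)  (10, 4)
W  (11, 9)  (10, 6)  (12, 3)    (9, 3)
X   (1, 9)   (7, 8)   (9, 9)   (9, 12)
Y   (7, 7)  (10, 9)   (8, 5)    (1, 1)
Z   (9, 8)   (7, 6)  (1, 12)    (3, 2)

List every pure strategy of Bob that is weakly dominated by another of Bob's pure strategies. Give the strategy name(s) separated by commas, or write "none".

Alpha: no other strategy beats it everywhere (Beta at V (7>6); Gamma at W (9>3); Delta at V (7>4)).
Nothing dominates Beta: Alpha at Y (9>7); Gamma at W (6>3); Delta at V (6>4).
Nothing dominates Gamma: Alpha at V (10>7); Beta at V (10>6); Delta at V (10>4).
Nothing dominates Delta: Alpha at X (12>9); Beta at X (12>8); Gamma at X (12>9).

none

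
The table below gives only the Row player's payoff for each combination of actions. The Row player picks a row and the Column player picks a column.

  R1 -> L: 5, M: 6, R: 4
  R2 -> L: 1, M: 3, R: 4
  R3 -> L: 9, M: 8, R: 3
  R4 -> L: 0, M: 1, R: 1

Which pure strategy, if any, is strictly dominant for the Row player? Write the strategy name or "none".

none

R1 fails to dominate R2 at R (4=4).
R2 fails to dominate R1 at L (1<5).
R3 fails to dominate R1 at R (3<4).
R4 fails to dominate R1 at L (0<5).
No single strategy dominates all the others.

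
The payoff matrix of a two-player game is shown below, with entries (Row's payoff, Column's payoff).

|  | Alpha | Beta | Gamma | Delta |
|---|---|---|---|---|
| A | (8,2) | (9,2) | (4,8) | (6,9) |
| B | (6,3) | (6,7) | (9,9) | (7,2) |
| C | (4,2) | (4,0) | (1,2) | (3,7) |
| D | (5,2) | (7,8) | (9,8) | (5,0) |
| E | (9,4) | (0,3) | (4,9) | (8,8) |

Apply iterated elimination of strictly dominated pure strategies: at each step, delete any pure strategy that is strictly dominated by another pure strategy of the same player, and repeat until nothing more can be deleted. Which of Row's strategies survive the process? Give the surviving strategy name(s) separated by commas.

For Row, A strictly dominates C on the remaining columns (Alpha: 8>4, Beta: 9>4, Gamma: 4>1, Delta: 6>3); eliminate C.
Column's strategy Alpha is strictly dominated by Gamma (A: 8>2, B: 9>3, D: 8>2, E: 9>4) and is removed.
Among the remaining strategies, none is strictly dominated by another pure strategy of the same player, so the elimination stops.
Surviving strategies — Row: {A, B, D, E}; Column: {Beta, Gamma, Delta}.

A, B, D, E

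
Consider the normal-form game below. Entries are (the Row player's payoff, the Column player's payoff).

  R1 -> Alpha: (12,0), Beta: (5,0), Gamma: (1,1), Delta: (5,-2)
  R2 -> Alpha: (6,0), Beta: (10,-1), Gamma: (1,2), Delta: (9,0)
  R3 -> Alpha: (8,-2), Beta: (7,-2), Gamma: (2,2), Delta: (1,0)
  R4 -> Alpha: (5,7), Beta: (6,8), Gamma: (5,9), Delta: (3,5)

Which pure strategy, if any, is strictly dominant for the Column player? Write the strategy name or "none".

Gamma

Gamma vs Alpha: R1: 1>0, R2: 2>0, R3: 2>-2, R4: 9>7.
Gamma vs Beta: R1: 1>0, R2: 2>-1, R3: 2>-2, R4: 9>8.
Gamma vs Delta: R1: 1>-2, R2: 2>0, R3: 2>0, R4: 9>5.
Gamma strictly beats every other strategy against every opponent action, so it is strictly dominant.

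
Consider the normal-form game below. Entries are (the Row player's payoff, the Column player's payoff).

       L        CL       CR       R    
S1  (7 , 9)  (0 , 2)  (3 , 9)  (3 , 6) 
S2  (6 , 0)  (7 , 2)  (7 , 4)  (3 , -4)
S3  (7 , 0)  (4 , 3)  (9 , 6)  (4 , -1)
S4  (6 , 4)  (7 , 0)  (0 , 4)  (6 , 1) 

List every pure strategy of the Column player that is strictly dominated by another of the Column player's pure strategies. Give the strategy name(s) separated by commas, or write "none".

L: no other strategy beats it everywhere (CL at S1 (9>2); CR at S1 (9=9); R at S1 (9>6)).
CL: dominated, since CR does at least as well everywhere (S1: 9>2, S2: 4>2, S3: 6>3, S4: 4>0).
Nothing dominates CR: L at S1 (9=9); CL at S1 (9>2); R at S1 (9>6).
L strictly dominates R — S1: 9>6, S2: 0>-4, S3: 0>-1, S4: 4>1.

CL, R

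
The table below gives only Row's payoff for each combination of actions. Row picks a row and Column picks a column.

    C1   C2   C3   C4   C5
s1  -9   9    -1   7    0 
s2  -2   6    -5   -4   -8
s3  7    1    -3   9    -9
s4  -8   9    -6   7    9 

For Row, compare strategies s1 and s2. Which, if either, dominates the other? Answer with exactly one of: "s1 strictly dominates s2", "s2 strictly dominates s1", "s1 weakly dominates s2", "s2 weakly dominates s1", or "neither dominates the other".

neither dominates the other

s1's payoffs vs s2's, by Column's action — C1: -9<-2, C2: 9>6, C3: -1>-5, C4: 7>-4, C5: 0>-8.
s1 does better at C2, C3, C4, C5 but worse at C1; neither strategy dominates the other.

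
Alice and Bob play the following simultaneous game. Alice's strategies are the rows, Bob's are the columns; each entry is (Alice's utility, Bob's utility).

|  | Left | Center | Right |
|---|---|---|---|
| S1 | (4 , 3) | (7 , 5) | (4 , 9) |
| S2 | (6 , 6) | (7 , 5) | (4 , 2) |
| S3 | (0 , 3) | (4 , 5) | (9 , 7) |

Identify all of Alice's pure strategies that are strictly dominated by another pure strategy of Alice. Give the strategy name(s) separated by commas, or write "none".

S1: no other strategy beats it everywhere (S2 at Center (7=7); S3 at Left (4>0)).
Nothing dominates S2: S1 at Left (6>4); S3 at Left (6>0).
Nothing dominates S3: S1 at Right (9>4); S2 at Right (9>4).

none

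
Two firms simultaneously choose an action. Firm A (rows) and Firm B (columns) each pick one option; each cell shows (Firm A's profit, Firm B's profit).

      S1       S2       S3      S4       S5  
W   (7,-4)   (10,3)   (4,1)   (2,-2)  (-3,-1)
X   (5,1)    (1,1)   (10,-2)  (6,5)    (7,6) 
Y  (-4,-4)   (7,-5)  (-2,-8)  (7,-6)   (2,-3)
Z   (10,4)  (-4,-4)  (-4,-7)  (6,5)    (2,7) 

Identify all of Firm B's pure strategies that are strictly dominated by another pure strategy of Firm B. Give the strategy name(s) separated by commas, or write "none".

S1 is strictly dominated by S5 (W: -1>-4, X: 6>1, Y: -3>-4, Z: 7>4).
Nothing dominates S2: S1 at W (3>-4); S3 at W (3>1); S4 at W (3>-2); S5 at W (3>-1).
S2 strictly dominates S3 — W: 3>1, X: 1>-2, Y: -5>-8, Z: -4>-7.
S4 is strictly dominated by S5 (W: -1>-2, X: 6>5, Y: -3>-6, Z: 7>5).
S5: no other strategy beats it everywhere (S1 at W (-1>-4); S2 at X (6>1); S3 at X (6>-2); S4 at W (-1>-2)).

S1, S3, S4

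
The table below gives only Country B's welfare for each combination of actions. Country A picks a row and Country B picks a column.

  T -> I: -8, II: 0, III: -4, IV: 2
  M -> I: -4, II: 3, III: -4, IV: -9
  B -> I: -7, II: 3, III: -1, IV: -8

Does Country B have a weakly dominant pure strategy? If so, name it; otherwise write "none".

none

I fails to dominate II at T (-8<0).
II fails to dominate IV at T (0<2).
III fails to dominate II at T (-4<0).
IV fails to dominate I at M (-9<-4).
No single strategy dominates all the others.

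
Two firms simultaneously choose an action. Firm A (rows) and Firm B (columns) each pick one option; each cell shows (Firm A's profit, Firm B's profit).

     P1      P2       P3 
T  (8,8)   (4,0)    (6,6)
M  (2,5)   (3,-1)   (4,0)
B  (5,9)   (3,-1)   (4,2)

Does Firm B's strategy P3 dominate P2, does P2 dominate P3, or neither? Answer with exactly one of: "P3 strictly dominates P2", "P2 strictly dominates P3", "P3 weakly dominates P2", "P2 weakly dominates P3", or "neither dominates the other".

Compare P3 to P2 across each choice by Firm A: T: 6>0, M: 0>-1, B: 2>-1.
Every comparison favours P3, so P3 strictly dominates P2.

P3 strictly dominates P2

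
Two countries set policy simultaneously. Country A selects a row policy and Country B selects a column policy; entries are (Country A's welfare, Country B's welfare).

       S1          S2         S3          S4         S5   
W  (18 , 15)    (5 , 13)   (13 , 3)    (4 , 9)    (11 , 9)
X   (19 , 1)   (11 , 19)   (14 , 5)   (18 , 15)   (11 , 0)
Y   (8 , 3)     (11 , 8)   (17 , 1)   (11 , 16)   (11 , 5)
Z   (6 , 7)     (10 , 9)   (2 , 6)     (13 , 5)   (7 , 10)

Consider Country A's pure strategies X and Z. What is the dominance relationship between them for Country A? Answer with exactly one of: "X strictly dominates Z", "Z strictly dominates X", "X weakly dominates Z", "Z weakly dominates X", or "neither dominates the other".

X's payoffs vs Z's, by Country B's action — S1: 19>6, S2: 11>10, S3: 14>2, S4: 18>13, S5: 11>7.
X gives a strictly higher payoff against each opponent action, so X strictly dominates Z.

X strictly dominates Z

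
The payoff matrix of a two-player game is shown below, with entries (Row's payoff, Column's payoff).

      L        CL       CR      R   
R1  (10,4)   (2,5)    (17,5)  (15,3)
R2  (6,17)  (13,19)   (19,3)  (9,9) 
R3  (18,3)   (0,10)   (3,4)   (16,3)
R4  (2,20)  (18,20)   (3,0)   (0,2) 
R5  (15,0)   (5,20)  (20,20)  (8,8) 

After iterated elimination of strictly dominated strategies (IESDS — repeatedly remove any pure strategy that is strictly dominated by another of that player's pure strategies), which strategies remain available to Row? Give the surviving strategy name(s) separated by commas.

For Column, CL strictly dominates R on the remaining rows (R1: 5>3, R2: 19>9, R3: 10>3, R4: 20>2, R5: 20>8); eliminate R.
Row's strategy R1 is strictly dominated by R5 (L: 15>10, CL: 5>2, CR: 20>17) and is removed.
Among the remaining strategies, none is strictly dominated by another pure strategy of the same player, so the elimination stops.
Surviving strategies — Row: {R2, R3, R4, R5}; Column: {L, CL, CR}.

R2, R3, R4, R5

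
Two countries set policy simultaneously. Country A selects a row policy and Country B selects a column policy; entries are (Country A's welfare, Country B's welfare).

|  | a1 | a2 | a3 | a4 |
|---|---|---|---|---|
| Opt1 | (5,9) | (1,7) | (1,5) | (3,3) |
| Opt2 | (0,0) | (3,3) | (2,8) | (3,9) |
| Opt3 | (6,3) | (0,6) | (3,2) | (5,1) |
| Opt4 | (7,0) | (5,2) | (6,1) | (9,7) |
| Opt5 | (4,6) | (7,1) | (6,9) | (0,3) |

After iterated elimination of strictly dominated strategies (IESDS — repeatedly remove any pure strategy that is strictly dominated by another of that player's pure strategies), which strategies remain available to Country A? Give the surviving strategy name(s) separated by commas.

Opt4, Opt5

Row Opt1 is eliminated: Opt4 beats it against every remaining column (a1: 7>5, a2: 5>1, a3: 6>1, a4: 9>3).
Country A's strategy Opt2 is strictly dominated by Opt4 (a1: 7>0, a2: 5>3, a3: 6>2, a4: 9>3) and is removed.
Country A's strategy Opt3 is strictly dominated by Opt4 (a1: 7>6, a2: 5>0, a3: 6>3, a4: 9>5) and is removed.
Column a1 is eliminated: a3 beats it against every remaining row (Opt4: 1>0, Opt5: 9>6).
For Country B, a4 strictly dominates a2 on the remaining rows (Opt4: 7>2, Opt5: 3>1); eliminate a2.
Among the remaining strategies, none is strictly dominated by another pure strategy of the same player, so the elimination stops.
Surviving strategies — Country A: {Opt4, Opt5}; Country B: {a3, a4}.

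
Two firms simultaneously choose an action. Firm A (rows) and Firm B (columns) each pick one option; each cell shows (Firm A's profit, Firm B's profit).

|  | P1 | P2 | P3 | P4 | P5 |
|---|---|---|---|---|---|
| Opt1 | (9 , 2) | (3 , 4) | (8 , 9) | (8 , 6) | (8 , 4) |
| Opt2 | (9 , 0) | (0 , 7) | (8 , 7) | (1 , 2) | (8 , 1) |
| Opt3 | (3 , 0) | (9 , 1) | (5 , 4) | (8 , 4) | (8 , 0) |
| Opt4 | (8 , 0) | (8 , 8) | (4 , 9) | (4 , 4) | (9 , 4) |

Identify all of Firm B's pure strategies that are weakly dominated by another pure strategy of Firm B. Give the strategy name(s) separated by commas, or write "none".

P1, P2, P4, P5

P1 is weakly dominated by P2 (Opt1: 4>2, Opt2: 7>0, Opt3: 1>0, Opt4: 8>0).
P3 weakly dominates P2 — Opt1: 9>4, Opt2: 7=7, Opt3: 4>1, Opt4: 9>8.
P3 is not dominated — it holds its own against P1 at Opt1 (9>2); P2 at Opt1 (9>4); P4 at Opt1 (9>6); P5 at Opt1 (9>4).
P3 weakly dominates P4 — Opt1: 9>6, Opt2: 7>2, Opt3: 4=4, Opt4: 9>4.
P5: dominated, since P2 does at least as well everywhere (Opt1: 4=4, Opt2: 7>1, Opt3: 1>0, Opt4: 8>4).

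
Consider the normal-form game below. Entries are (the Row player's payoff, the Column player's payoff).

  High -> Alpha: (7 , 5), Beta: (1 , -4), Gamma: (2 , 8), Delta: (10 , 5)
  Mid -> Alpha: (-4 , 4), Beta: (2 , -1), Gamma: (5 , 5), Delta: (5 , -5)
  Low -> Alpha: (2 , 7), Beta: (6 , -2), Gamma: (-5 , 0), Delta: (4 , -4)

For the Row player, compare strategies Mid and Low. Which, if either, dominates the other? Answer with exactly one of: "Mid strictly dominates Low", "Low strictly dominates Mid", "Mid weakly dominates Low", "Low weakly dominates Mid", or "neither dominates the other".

neither dominates the other

Mid's payoffs vs Low's, by the Column player's action — Alpha: -4<2, Beta: 2<6, Gamma: 5>-5, Delta: 5>4.
Mid does better at Gamma, Delta but worse at Alpha, Beta; neither strategy dominates the other.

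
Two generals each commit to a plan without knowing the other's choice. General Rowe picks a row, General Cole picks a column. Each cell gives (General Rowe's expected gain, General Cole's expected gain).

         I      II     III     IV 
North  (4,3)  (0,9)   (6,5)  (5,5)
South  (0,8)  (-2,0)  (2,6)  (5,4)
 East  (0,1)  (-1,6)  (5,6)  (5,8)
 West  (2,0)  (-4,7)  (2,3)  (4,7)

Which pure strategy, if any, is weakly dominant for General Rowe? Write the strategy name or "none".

North

North vs South: I: 4>0, II: 0>-2, III: 6>2, IV: 5=5.
North vs East: I: 4>0, II: 0>-1, III: 6>5, IV: 5=5.
North vs West: I: 4>2, II: 0>-4, III: 6>2, IV: 5>4.
North is at least as good as every other strategy against every opponent action, so it is weakly dominant.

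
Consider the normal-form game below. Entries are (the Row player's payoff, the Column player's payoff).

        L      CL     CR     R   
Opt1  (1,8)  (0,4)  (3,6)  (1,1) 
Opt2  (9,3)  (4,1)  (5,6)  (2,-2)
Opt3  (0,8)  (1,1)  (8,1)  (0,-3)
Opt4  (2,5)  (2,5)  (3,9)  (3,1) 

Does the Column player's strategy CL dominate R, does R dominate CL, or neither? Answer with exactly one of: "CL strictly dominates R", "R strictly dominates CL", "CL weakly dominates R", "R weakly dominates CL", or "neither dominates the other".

CL strictly dominates R

Compare CL to R across each opponent action: Opt1: 4>1, Opt2: 1>-2, Opt3: 1>-3, Opt4: 5>1.
Every comparison favours CL, so CL strictly dominates R.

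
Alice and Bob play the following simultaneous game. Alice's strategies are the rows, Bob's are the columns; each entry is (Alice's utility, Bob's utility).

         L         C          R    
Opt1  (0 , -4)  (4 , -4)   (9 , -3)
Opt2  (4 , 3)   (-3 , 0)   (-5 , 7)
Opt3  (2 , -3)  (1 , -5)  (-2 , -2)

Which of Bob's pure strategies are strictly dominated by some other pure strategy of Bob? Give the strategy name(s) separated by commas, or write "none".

L is strictly dominated by R (Opt1: -3>-4, Opt2: 7>3, Opt3: -2>-3).
R strictly dominates C — Opt1: -3>-4, Opt2: 7>0, Opt3: -2>-5.
Nothing dominates R: L at Opt1 (-3>-4); C at Opt1 (-3>-4).

L, C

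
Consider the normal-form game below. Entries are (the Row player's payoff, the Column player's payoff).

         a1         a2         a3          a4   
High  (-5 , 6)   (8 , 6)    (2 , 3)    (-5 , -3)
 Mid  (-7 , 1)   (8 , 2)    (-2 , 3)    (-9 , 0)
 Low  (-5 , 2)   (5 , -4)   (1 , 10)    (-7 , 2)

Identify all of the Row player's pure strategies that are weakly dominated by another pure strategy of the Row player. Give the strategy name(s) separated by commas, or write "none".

Mid, Low

High is not dominated — it holds its own against Mid at a1 (-5>-7); Low at a2 (8>5).
High weakly dominates Mid — a1: -5>-7, a2: 8=8, a3: 2>-2, a4: -5>-9.
High weakly dominates Low — a1: -5=-5, a2: 8>5, a3: 2>1, a4: -5>-7.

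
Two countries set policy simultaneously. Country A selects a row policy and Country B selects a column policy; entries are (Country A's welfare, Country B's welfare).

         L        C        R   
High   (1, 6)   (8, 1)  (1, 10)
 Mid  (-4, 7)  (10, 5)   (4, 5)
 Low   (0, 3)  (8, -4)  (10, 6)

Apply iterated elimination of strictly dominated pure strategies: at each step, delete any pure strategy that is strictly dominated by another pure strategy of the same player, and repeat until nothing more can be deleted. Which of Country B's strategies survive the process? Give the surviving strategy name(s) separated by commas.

R

Country B's strategy C is strictly dominated by L (High: 6>1, Mid: 7>5, Low: 3>-4) and is removed.
Country A's strategy Mid is strictly dominated by Low (L: 0>-4, R: 10>4) and is removed.
Country B's strategy L is strictly dominated by R (High: 10>6, Low: 6>3) and is removed.
Country A's strategy High is strictly dominated by Low (R: 10>1) and is removed.
Among the remaining strategies, none is strictly dominated by another pure strategy of the same player, so the elimination stops.
Surviving strategies — Country A: {Low}; Country B: {R}.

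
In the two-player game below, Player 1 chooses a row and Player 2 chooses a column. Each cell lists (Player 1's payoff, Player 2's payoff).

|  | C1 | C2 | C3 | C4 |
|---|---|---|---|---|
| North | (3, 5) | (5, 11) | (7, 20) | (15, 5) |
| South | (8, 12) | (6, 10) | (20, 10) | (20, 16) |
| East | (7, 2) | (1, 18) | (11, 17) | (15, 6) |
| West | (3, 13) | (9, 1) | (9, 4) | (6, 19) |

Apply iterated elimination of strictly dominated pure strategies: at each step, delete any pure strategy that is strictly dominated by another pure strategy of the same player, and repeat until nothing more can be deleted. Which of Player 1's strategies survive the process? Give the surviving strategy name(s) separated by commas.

South

Row North is eliminated: South beats it against every remaining column (C1: 8>3, C2: 6>5, C3: 20>7, C4: 20>15).
Player 1's strategy East is strictly dominated by South (C1: 8>7, C2: 6>1, C3: 20>11, C4: 20>15) and is removed.
Player 2's strategy C1 is strictly dominated by C4 (South: 16>12, West: 19>13) and is removed.
Player 2's strategy C2 is strictly dominated by C4 (South: 16>10, West: 19>1) and is removed.
For Player 1, South strictly dominates West on the remaining columns (C3: 20>9, C4: 20>6); eliminate West.
Column C3 is eliminated: C4 beats it against every remaining row (South: 16>10).
Among the remaining strategies, none is strictly dominated by another pure strategy of the same player, so the elimination stops.
Surviving strategies — Player 1: {South}; Player 2: {C4}.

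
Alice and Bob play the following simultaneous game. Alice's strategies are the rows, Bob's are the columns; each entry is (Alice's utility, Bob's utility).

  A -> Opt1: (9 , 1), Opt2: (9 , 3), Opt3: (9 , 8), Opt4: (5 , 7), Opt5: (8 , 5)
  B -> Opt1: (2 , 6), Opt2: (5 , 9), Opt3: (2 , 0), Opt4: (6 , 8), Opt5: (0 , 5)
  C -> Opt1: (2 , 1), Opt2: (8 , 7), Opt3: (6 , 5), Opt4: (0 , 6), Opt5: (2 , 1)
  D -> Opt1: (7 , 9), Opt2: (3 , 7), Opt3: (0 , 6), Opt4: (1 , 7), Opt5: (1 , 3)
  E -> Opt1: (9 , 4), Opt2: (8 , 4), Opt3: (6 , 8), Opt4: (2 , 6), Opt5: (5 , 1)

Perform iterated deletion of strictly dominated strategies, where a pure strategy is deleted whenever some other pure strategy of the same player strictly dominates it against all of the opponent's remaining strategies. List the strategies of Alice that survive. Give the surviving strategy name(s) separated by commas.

A, B

Alice's strategy C is strictly dominated by A (Opt1: 9>2, Opt2: 9>8, Opt3: 9>6, Opt4: 5>0, Opt5: 8>2) and is removed.
For Alice, A strictly dominates D on the remaining columns (Opt1: 9>7, Opt2: 9>3, Opt3: 9>0, Opt4: 5>1, Opt5: 8>1); eliminate D.
Bob's strategy Opt1 is strictly dominated by Opt4 (A: 7>1, B: 8>6, E: 6>4) and is removed.
Alice's strategy E is strictly dominated by A (Opt2: 9>8, Opt3: 9>6, Opt4: 5>2, Opt5: 8>5) and is removed.
Bob's strategy Opt5 is strictly dominated by Opt4 (A: 7>5, B: 8>5) and is removed.
Among the remaining strategies, none is strictly dominated by another pure strategy of the same player, so the elimination stops.
Surviving strategies — Alice: {A, B}; Bob: {Opt2, Opt3, Opt4}.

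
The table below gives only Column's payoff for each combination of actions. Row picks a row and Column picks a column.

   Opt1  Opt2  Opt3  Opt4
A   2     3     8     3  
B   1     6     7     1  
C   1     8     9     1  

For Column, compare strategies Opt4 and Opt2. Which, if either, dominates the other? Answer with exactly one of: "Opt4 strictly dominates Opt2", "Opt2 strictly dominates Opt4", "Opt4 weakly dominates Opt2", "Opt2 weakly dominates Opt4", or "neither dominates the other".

Compare Opt4 to Opt2 across each opponent action: A: 3=3, B: 1<6, C: 1<8.
Opt2 is at least as good everywhere and strictly better somewhere (tied at A), so Opt2 weakly dominates Opt4.

Opt2 weakly dominates Opt4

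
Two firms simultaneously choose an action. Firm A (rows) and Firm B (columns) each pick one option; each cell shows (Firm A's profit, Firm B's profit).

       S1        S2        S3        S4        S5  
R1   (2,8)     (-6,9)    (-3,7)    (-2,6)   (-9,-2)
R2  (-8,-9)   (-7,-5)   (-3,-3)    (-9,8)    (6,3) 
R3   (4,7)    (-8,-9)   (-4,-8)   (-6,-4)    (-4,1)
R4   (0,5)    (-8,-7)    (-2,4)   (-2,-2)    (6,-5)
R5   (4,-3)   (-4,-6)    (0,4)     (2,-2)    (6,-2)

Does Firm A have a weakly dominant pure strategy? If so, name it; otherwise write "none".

R5 vs R1: S1: 4>2, S2: -4>-6, S3: 0>-3, S4: 2>-2, S5: 6>-9.
R5 vs R2: S1: 4>-8, S2: -4>-7, S3: 0>-3, S4: 2>-9, S5: 6=6.
R5 vs R3: S1: 4=4, S2: -4>-8, S3: 0>-4, S4: 2>-6, S5: 6>-4.
R5 vs R4: S1: 4>0, S2: -4>-8, S3: 0>-2, S4: 2>-2, S5: 6=6.
R5 is at least as good as every other strategy against every opponent action, so it is weakly dominant.

R5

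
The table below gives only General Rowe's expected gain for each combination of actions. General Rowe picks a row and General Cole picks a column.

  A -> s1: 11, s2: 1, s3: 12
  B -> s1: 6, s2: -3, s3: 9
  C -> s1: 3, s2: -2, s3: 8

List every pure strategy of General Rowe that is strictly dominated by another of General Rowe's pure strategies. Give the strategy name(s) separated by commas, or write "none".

B, C

Nothing dominates A: B at s1 (11>6); C at s1 (11>3).
B: dominated, since A does at least as well everywhere (s1: 11>6, s2: 1>-3, s3: 12>9).
C: dominated, since A does at least as well everywhere (s1: 11>3, s2: 1>-2, s3: 12>8).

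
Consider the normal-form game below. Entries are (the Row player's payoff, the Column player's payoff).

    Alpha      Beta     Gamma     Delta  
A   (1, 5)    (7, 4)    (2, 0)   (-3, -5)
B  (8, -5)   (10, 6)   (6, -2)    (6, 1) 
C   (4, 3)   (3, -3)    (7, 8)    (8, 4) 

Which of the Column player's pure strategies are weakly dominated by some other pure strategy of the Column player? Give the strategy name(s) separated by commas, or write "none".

none

Nothing dominates Alpha: Beta at A (5>4); Gamma at A (5>0); Delta at A (5>-5).
Beta: no other strategy beats it everywhere (Alpha at B (6>-5); Gamma at A (4>0); Delta at A (4>-5)).
Nothing dominates Gamma: Alpha at B (-2>-5); Beta at C (8>-3); Delta at A (0>-5).
Nothing dominates Delta: Alpha at B (1>-5); Beta at C (4>-3); Gamma at B (1>-2).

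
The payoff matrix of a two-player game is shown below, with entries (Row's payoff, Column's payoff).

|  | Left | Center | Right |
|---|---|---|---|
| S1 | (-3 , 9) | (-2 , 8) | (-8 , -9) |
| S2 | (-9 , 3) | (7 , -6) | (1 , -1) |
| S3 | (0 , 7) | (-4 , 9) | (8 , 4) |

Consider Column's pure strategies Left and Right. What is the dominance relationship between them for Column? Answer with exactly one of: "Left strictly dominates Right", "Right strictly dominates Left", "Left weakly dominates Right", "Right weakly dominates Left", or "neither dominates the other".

Left's payoffs vs Right's, by Row's action — S1: 9>-9, S2: 3>-1, S3: 7>4.
Left gives a strictly higher payoff against each opponent action, so Left strictly dominates Right.

Left strictly dominates Right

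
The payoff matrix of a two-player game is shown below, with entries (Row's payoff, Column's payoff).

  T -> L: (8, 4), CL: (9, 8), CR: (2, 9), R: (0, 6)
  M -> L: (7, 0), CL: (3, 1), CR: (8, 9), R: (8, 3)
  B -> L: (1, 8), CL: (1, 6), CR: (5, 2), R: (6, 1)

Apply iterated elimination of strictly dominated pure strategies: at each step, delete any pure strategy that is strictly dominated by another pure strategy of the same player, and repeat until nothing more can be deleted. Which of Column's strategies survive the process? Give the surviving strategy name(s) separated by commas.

Row's strategy B is strictly dominated by M (L: 7>1, CL: 3>1, CR: 8>5, R: 8>6) and is removed.
Column L is eliminated: CL beats it against every remaining row (T: 8>4, M: 1>0).
For Column, CR strictly dominates CL on the remaining rows (T: 9>8, M: 9>1); eliminate CL.
Row T is eliminated: M beats it against every remaining column (CR: 8>2, R: 8>0).
For Column, CR strictly dominates R on the remaining rows (M: 9>3); eliminate R.
Among the remaining strategies, none is strictly dominated by another pure strategy of the same player, so the elimination stops.
Surviving strategies — Row: {M}; Column: {CR}.

CR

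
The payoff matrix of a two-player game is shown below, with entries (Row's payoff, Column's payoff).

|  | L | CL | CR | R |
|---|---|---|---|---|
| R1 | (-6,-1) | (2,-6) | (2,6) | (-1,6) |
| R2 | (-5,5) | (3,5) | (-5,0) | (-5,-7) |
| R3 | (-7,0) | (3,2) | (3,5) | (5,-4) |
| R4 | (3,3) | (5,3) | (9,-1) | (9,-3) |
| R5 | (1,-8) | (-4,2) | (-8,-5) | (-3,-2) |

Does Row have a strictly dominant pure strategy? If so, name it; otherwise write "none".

R4 vs R1: L: 3>-6, CL: 5>2, CR: 9>2, R: 9>-1.
R4 vs R2: L: 3>-5, CL: 5>3, CR: 9>-5, R: 9>-5.
R4 vs R3: L: 3>-7, CL: 5>3, CR: 9>3, R: 9>5.
R4 vs R5: L: 3>1, CL: 5>-4, CR: 9>-8, R: 9>-3.
R4 strictly beats every other strategy against every opponent action, so it is strictly dominant.

R4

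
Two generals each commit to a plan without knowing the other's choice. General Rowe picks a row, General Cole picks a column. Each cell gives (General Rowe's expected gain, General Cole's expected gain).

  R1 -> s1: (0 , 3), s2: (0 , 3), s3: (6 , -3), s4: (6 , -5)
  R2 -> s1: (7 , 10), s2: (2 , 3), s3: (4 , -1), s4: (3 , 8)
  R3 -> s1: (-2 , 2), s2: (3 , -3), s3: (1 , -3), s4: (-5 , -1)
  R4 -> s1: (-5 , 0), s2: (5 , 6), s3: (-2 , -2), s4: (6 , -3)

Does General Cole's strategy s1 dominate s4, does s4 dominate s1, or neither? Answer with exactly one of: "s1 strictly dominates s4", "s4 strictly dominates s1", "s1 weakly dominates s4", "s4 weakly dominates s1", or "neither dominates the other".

s1 strictly dominates s4

s1's payoffs vs s4's, by General Rowe's action — R1: 3>-5, R2: 10>8, R3: 2>-1, R4: 0>-3.
Every comparison favours s1, so s1 strictly dominates s4.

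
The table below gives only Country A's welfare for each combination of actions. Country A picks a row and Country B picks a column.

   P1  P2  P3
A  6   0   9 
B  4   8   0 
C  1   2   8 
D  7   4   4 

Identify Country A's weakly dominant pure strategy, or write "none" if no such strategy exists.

A fails to dominate B at P2 (0<8).
B fails to dominate A at P1 (4<6).
C fails to dominate A at P1 (1<6).
D fails to dominate A at P3 (4<9).
No single strategy dominates all the others.

none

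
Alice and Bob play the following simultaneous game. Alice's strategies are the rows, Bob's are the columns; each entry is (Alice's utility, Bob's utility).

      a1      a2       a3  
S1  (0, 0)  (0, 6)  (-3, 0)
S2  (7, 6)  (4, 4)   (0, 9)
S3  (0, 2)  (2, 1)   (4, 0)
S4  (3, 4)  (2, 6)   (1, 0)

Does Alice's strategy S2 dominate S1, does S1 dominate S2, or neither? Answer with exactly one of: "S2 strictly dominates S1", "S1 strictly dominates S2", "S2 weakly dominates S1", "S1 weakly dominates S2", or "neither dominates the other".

S2's payoffs vs S1's, by Bob's action — a1: 7>0, a2: 4>0, a3: 0>-3.
S2 gives a strictly higher payoff against each opponent action, so S2 strictly dominates S1.

S2 strictly dominates S1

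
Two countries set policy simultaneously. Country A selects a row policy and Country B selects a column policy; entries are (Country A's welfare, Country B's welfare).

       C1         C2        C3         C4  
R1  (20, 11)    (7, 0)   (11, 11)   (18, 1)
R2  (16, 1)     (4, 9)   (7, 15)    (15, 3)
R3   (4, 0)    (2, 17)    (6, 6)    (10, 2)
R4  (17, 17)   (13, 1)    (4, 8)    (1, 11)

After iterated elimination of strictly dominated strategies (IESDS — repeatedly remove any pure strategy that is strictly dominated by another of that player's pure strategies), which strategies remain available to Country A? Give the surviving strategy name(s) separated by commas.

R1

Country A's strategy R2 is strictly dominated by R1 (C1: 20>16, C2: 7>4, C3: 11>7, C4: 18>15) and is removed.
Country A's strategy R3 is strictly dominated by R1 (C1: 20>4, C2: 7>2, C3: 11>6, C4: 18>10) and is removed.
For Country B, C1 strictly dominates C2 on the remaining rows (R1: 11>0, R4: 17>1); eliminate C2.
For Country A, R1 strictly dominates R4 on the remaining columns (C1: 20>17, C3: 11>4, C4: 18>1); eliminate R4.
For Country B, C1 strictly dominates C4 on the remaining rows (R1: 11>1); eliminate C4.
Among the remaining strategies, none is strictly dominated by another pure strategy of the same player, so the elimination stops.
Surviving strategies — Country A: {R1}; Country B: {C1, C3}.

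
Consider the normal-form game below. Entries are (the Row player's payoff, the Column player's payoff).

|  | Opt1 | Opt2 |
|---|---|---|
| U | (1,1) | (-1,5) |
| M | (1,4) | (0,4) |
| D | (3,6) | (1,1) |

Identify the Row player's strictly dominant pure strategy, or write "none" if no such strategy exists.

D

D vs U: Opt1: 3>1, Opt2: 1>-1.
D vs M: Opt1: 3>1, Opt2: 1>0.
D strictly beats every other strategy against every opponent action, so it is strictly dominant.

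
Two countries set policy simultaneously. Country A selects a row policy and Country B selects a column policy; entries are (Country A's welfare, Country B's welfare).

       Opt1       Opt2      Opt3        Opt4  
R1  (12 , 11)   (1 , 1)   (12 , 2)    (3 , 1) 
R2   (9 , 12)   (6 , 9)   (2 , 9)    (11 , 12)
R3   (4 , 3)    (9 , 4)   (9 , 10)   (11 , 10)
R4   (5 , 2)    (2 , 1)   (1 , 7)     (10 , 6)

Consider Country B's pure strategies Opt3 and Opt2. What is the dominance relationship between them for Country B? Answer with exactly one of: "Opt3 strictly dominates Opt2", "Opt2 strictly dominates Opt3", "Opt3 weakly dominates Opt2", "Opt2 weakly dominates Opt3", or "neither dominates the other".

Compare Opt3 to Opt2 across each opponent action: R1: 2>1, R2: 9=9, R3: 10>4, R4: 7>1.
Opt3 is at least as good everywhere and strictly better somewhere (tied only at R2), so Opt3 weakly but not strictly dominates Opt2.

Opt3 weakly dominates Opt2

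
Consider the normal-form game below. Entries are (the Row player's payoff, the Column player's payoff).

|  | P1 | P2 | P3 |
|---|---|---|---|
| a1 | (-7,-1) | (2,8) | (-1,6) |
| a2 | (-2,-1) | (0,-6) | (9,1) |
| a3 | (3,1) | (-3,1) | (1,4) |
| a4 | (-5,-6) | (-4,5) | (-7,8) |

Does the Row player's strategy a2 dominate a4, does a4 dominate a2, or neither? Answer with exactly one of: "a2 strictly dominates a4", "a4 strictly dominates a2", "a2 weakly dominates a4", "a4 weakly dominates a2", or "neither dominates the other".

a2's payoffs vs a4's, by the Column player's action — P1: -2>-5, P2: 0>-4, P3: 9>-7.
Every comparison favours a2, so a2 strictly dominates a4.

a2 strictly dominates a4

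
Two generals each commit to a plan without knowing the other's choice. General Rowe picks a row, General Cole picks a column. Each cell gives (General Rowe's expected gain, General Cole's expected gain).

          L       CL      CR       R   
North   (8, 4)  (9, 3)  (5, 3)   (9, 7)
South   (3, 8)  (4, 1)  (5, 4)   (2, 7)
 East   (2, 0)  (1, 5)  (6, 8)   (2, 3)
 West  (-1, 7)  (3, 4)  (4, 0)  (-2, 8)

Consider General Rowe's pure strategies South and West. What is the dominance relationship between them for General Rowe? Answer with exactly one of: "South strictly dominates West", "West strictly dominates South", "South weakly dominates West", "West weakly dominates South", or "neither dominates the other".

South's payoffs vs West's, by General Cole's action — L: 3>-1, CL: 4>3, CR: 5>4, R: 2>-2.
South gives a strictly higher payoff against each choice by General Cole, so South strictly dominates West.

South strictly dominates West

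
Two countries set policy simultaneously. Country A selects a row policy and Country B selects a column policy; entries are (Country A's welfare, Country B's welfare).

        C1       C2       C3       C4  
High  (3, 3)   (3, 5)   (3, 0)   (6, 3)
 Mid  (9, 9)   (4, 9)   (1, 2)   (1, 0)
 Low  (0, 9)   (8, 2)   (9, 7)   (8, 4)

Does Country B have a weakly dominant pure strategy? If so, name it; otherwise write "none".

none

C1 fails to dominate C2 at High (3<5).
C2 fails to dominate C1 at Low (2<9).
C3 fails to dominate C1 at High (0<3).
C4 fails to dominate C1 at Mid (0<9).
No single strategy dominates all the others.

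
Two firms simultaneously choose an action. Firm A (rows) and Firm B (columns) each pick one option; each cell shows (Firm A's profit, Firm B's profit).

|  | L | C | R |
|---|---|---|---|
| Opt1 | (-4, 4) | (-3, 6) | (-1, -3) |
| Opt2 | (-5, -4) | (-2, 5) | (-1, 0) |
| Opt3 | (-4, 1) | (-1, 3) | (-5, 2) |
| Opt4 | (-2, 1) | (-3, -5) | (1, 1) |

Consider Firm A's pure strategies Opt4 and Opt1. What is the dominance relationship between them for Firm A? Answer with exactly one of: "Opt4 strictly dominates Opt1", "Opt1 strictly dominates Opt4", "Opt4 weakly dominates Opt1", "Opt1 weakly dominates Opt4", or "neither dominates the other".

Opt4's payoffs vs Opt1's, by Firm B's action — L: -2>-4, C: -3=-3, R: 1>-1.
Opt4 is at least as good everywhere and strictly better somewhere (tied only at C), so Opt4 weakly but not strictly dominates Opt1.

Opt4 weakly dominates Opt1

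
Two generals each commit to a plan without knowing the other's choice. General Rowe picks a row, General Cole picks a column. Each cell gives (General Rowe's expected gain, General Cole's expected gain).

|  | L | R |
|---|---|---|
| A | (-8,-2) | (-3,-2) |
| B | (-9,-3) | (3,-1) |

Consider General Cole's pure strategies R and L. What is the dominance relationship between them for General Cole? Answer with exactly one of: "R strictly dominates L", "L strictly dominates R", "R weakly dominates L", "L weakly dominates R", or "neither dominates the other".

R weakly dominates L

Compare R to L across every action of General Rowe: A: -2=-2, B: -1>-3.
R is at least as good everywhere and strictly better somewhere (tied only at A), so R weakly but not strictly dominates L.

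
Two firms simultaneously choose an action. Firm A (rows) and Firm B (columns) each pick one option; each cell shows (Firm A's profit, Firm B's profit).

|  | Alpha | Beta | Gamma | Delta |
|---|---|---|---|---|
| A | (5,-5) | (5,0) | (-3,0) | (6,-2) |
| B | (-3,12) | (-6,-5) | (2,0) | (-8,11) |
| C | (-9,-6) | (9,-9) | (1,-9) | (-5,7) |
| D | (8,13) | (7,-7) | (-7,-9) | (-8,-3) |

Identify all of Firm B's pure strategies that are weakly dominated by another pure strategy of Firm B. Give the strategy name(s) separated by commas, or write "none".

Alpha is not dominated — it holds its own against Beta at B (12>-5); Gamma at B (12>0); Delta at B (12>11).
Beta is not dominated — it holds its own against Alpha at A (0>-5); Gamma at D (-7>-9); Delta at A (0>-2).
Nothing dominates Gamma: Alpha at A (0>-5); Beta at B (0>-5); Delta at A (0>-2).
Delta is not dominated — it holds its own against Alpha at A (-2>-5); Beta at B (11>-5); Gamma at B (11>0).

none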